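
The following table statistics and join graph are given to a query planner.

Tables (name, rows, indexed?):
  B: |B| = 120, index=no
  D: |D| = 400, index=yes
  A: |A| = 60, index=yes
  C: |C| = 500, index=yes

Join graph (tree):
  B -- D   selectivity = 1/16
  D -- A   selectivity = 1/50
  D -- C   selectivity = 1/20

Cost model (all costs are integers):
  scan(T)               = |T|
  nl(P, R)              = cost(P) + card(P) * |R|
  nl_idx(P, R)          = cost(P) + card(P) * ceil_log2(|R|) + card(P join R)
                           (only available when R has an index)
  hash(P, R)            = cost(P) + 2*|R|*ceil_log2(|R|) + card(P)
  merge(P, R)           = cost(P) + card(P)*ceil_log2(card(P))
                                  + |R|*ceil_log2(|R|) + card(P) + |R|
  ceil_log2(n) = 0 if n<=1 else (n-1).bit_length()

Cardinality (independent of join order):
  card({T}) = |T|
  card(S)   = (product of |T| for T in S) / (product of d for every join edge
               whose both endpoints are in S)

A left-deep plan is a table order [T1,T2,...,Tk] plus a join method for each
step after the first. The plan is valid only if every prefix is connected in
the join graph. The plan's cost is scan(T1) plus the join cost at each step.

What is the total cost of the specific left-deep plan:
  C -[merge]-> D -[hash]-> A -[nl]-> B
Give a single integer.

step 1: scan C: cost=500, card=500
step 2: join D via merge
    card(P join D) = 500*400/(20) = 10000
    cost = 500 + 500*9 + 400*9 + 500 + 400 = 9500
step 3: join A via hash
    card(P join A) = 10000*60/(50) = 12000
    cost = 9500 + 2*60*6 + 10000 = 20220
step 4: join B via nl
    card(P join B) = 12000*120/(16) = 90000
    cost = 20220 + 12000*120 = 1460220

1460220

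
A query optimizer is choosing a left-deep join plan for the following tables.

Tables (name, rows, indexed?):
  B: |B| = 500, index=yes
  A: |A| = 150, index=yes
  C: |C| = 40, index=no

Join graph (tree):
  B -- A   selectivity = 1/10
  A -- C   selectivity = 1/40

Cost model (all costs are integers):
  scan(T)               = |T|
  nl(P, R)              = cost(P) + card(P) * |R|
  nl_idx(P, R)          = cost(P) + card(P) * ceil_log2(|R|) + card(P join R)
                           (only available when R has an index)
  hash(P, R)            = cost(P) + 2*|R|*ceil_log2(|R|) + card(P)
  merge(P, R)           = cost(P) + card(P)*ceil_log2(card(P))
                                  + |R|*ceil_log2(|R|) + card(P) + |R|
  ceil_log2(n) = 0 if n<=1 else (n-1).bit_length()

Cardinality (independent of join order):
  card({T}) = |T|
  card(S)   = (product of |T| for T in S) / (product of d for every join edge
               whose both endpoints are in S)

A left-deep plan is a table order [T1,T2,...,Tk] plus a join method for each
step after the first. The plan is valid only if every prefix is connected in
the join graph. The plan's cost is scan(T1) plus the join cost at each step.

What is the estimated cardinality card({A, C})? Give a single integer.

Tables in S: A(150), C(40)
Edges inside S: A-C(d=40)
numerator = 150 * 40 = 6000
denominator = 40 = 40
card(S) = 6000 / 40 = 150

150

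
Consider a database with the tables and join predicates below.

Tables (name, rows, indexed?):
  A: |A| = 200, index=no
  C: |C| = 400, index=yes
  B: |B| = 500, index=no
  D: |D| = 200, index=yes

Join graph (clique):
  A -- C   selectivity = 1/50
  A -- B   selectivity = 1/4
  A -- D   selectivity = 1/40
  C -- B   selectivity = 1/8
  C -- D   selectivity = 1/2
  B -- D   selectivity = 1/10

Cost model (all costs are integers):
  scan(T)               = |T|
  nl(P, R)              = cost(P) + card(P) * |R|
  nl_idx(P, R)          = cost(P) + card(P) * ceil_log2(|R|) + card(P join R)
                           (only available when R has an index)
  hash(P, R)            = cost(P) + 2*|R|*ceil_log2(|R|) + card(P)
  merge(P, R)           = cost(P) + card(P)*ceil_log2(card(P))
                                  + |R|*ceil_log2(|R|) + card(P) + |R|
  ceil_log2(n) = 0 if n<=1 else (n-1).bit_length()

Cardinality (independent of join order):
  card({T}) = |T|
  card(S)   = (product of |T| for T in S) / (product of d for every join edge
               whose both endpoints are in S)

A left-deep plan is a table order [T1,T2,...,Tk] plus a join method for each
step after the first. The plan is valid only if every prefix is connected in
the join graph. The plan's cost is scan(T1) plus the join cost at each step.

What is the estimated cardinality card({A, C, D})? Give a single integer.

Tables in S: A(200), C(400), D(200)
Edges inside S: A-C(d=50), A-D(d=40), C-D(d=2)
numerator = 200 * 400 * 200 = 16000000
denominator = 50 * 40 * 2 = 4000
card(S) = 16000000 / 4000 = 4000

4000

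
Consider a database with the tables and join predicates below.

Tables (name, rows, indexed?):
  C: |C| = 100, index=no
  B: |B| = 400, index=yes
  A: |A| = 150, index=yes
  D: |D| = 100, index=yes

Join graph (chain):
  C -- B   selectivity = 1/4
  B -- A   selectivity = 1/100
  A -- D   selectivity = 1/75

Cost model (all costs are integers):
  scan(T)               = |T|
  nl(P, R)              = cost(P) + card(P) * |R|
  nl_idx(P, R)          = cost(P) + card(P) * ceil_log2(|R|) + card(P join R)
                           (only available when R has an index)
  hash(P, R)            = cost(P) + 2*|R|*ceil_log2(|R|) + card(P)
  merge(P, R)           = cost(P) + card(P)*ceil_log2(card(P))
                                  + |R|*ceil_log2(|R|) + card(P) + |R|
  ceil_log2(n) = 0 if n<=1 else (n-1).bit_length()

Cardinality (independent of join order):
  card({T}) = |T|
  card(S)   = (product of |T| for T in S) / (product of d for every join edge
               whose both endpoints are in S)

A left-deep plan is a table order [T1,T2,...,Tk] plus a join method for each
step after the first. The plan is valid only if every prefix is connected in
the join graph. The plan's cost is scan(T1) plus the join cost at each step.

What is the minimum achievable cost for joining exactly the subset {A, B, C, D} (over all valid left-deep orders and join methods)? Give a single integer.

Selinger DP over subsets of {A,B,C,D}:
  {C}: scan cost=100, card=100
  {B}: scan cost=400, card=400
  {A}: scan cost=150, card=150
  {D}: scan cost=100, card=100
  {BC}: card=10000; try (C,hash)→2200, (B,merge)→4900, (C,merge)→5200, (B,hash)→7400, (B,nl_idx)→11000, (B,nl)→40100 …(+1); best=2200 via (C,hash)
  {AB}: card=600; try (B,nl_idx)→2100, (A,hash)→3200, (A,nl_idx)→4200, (B,merge)→5500, (A,merge)→5750, (B,hash)→7500 …(+2); best=2100 via (B,nl_idx)
  {AD}: card=200; try (A,nl_idx)→1100, (D,nl_idx)→1400, (D,hash)→1700, (A,merge)→2250, (D,merge)→2300, (A,hash)→2600 …(+2); best=1100 via (A,nl_idx)
  {ABC}: card=15000; try (C,hash)→4100, (C,merge)→9500, (A,hash)→14600, (C,nl)→62100, (A,nl_idx)→97200, (A,merge)→153550 …(+1); best=4100 via (C,hash)
  {ABD}: card=800; try (B,nl_idx)→3700, (D,hash)→4100, (B,merge)→6900, (D,nl_idx)→7100, (B,hash)→8500, (D,merge)→9500 …(+2); best=3700 via (B,nl_idx)
  {ABCD}: card=20000; try (C,hash)→5900, (C,merge)→13300, (D,hash)→20500, (C,nl)→83700, (D,nl_idx)→129100, (D,merge)→229900 …(+1); best=5900 via (C,hash)

5900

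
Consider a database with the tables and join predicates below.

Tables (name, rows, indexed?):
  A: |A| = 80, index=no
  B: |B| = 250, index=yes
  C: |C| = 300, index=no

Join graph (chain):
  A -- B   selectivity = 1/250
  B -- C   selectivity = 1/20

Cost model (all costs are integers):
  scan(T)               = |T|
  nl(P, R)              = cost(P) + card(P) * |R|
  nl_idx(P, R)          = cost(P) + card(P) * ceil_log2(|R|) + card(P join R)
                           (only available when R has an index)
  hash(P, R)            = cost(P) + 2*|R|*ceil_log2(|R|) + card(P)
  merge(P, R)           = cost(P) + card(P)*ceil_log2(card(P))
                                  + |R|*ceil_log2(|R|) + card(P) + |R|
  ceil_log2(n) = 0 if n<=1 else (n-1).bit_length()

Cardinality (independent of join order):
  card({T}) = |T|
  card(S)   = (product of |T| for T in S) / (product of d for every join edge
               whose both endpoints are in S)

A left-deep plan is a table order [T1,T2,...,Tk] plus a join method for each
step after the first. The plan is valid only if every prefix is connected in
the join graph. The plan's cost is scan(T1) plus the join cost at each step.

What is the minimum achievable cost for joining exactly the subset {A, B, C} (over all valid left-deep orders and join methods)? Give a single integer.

Selinger DP over subsets of {A,B,C}:
  {A}: scan cost=80, card=80
  {B}: scan cost=250, card=250
  {C}: scan cost=300, card=300
  {AB}: card=80; try (B,nl_idx)→800, (A,hash)→1620, (B,merge)→2970, (A,merge)→3140, (B,hash)→4160, (B,nl)→20080 …(+1); best=800 via (B,nl_idx)
  {BC}: card=3750; try (B,hash)→4600, (C,merge)→5500, (B,merge)→5550, (C,hash)→5900, (B,nl_idx)→6450, (C,nl)→75250 …(+1); best=4600 via (B,hash)
  {ABC}: card=1200; try (C,merge)→4440, (C,hash)→6280, (A,hash)→9470, (C,nl)→24800, (A,merge)→53990, (A,nl)→304600; best=4440 via (C,merge)

4440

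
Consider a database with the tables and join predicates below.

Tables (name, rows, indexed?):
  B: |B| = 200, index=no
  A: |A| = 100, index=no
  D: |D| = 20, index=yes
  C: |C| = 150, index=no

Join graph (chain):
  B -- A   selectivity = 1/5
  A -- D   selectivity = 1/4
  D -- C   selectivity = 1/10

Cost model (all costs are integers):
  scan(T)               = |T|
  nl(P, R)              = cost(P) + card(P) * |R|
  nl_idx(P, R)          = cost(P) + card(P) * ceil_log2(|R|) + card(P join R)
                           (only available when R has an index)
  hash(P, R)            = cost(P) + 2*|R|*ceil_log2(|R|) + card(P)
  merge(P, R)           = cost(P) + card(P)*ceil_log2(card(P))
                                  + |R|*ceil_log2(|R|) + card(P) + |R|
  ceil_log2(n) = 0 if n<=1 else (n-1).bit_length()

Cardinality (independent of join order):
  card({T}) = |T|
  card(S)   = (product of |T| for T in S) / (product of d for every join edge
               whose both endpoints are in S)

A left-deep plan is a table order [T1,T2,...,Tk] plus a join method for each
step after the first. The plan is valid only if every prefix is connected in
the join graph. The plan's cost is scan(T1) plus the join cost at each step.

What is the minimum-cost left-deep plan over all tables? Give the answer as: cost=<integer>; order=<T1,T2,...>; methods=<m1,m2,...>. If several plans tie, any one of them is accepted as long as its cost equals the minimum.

cost=12900; order=C,D,A,B; methods=hash,hash,hash

Selinger DP (subsets sized 1..n):
  {B}: scan cost=200, card=200
  {A}: scan cost=100, card=100
  {D}: scan cost=20, card=20
  {C}: scan cost=150, card=150
  {AB}: card=4000; try (A,hash)→1800, (B,merge)→2700, (A,merge)→2800, (B,hash)→3400, (B,nl)→20100, (A,nl)→20200; best=1800 via (A,hash)
  {AD}: card=500; try (D,hash)→400, (A,merge)→940, (D,merge)→1020, (D,nl_idx)→1100, (A,hash)→1440, (A,nl)→2020 …(+1); best=400 via (D,hash)
  {CD}: card=300; try (D,hash)→500, (D,nl_idx)→1200, (C,merge)→1490, (D,merge)→1620, (C,hash)→2440, (C,nl)→3020 …(+1); best=500 via (D,hash)
  {ABD}: card=20000; try (B,hash)→4100, (D,hash)→6000, (B,merge)→7200, (D,nl_idx)→41800, (D,merge)→53920, (D,nl)→81800 …(+1); best=4100 via (B,hash)
  {ACD}: card=7500; try (A,hash)→2200, (C,hash)→3300, (A,merge)→4300, (C,merge)→6750, (A,nl)→30500, (C,nl)→75400; best=2200 via (A,hash)
  {ABCD}: card=300000; try (B,hash)→12900, (C,hash)→26500, (B,merge)→109000, (C,merge)→325450, (B,nl)→1502200, (C,nl)→3004100; best=12900 via (B,hash)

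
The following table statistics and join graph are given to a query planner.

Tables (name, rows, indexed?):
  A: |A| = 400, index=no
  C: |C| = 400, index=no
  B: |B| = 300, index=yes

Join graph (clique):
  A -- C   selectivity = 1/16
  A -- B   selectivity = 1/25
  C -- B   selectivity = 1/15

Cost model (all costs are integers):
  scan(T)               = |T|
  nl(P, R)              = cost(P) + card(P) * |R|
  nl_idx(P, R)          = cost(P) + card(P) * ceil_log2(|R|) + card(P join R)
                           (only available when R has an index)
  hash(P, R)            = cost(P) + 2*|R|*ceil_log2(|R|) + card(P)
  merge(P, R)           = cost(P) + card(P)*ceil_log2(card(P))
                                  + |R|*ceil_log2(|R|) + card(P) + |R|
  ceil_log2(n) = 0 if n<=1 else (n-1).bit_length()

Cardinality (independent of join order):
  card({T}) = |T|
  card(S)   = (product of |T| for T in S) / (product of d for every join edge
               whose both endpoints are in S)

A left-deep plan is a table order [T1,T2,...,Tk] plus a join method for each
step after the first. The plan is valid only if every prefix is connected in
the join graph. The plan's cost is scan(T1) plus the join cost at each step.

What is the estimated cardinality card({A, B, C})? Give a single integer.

8000

Tables in S: A(400), B(300), C(400)
Edges inside S: A-C(d=16), A-B(d=25), C-B(d=15)
numerator = 400 * 300 * 400 = 48000000
denominator = 16 * 25 * 15 = 6000
card(S) = 48000000 / 6000 = 8000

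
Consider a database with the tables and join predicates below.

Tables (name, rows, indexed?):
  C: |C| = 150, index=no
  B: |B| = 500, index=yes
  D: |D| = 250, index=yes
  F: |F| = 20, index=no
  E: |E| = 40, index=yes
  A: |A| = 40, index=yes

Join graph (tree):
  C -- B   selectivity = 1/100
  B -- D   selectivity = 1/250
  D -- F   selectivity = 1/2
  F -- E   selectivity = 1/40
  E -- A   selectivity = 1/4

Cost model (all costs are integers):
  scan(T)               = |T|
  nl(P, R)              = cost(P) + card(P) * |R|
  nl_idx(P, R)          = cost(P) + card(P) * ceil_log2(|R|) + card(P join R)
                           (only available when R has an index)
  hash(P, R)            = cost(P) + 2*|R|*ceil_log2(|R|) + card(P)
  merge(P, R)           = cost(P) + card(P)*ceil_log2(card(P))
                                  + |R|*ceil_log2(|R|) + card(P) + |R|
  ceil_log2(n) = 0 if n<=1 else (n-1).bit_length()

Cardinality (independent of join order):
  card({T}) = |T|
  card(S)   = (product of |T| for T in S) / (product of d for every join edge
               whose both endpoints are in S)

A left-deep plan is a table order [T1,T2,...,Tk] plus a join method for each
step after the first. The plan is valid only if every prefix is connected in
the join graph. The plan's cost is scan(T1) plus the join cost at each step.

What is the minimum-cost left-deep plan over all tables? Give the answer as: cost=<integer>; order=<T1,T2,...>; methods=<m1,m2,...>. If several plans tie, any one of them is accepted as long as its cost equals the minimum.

cost=22810; order=D,B,C,F,E,A; methods=nl_idx,hash,hash,hash,hash

Selinger DP (subsets sized 1..n):
  {C}: scan cost=150, card=150
  {B}: scan cost=500, card=500
  {D}: scan cost=250, card=250
  {F}: scan cost=20, card=20
  {E}: scan cost=40, card=40
  {A}: scan cost=40, card=40
  {BC}: card=750; try (B,nl_idx)→2250, (C,hash)→3400, (B,merge)→6500, (C,merge)→6850, (B,hash)→9300, (B,nl)→75150 …(+1); best=2250 via (B,nl_idx)
  {BD}: card=500; try (B,nl_idx)→3000, (D,hash)→5000, (D,nl_idx)→5000, (B,merge)→7500, (D,merge)→7750, (B,hash)→9500 …(+2); best=3000 via (B,nl_idx)
  {DF}: card=2500; try (F,hash)→700, (D,merge)→2390, (F,merge)→2620, (D,nl_idx)→2680, (D,hash)→4040, (D,nl)→5020 …(+1); best=700 via (F,hash)
  {EF}: card=20; try (E,nl_idx)→160, (F,hash)→280, (E,merge)→420, (F,merge)→440, (E,hash)→520, (E,nl)→820 …(+1); best=160 via (E,nl_idx)
  {AE}: card=400; try (E,hash)→560, (A,hash)→560, (E,merge)→600, (A,merge)→600, (E,nl_idx)→680, (A,nl_idx)→680 …(+2); best=560 via (E,hash)
  {BCD}: card=750; try (C,hash)→5900, (D,hash)→7000, (D,nl_idx)→9000, (C,merge)→9350, (D,merge)→12750, (C,nl)→78000 …(+1); best=5900 via (C,hash)
  {BDF}: card=5000; try (F,hash)→3700, (F,merge)→8120, (B,hash)→12200, (F,nl)→13000, (B,nl_idx)→28200, (B,merge)→38200 …(+1); best=3700 via (F,hash)
  {DEF}: card=2500; try (D,merge)→2530, (D,nl_idx)→2820, (E,hash)→3680, (D,hash)→4180, (D,nl)→5160, (E,nl_idx)→18200 …(+2); best=2530 via (D,merge)
  {AEF}: card=200; try (A,nl_idx)→480, (A,merge)→560, (A,hash)→660, (A,nl)→960, (F,hash)→1160, (F,merge)→4680 …(+1); best=480 via (A,nl_idx)
  {BCDF}: card=7500; try (F,hash)→6850, (C,hash)→11100, (F,merge)→14270, (F,nl)→20900, (C,merge)→75050, (C,nl)→753700; best=6850 via (F,hash)
  {BDEF}: card=5000; try (E,hash)→9180, (B,hash)→14030, (B,nl_idx)→30030, (E,nl_idx)→38700, (B,merge)→40030, (E,merge)→73980 …(+2); best=9180 via (E,hash)
  {ADEF}: card=25000; try (D,merge)→4530, (D,hash)→4680, (A,hash)→5510, (D,nl_idx)→27080, (A,merge)→35310, (A,nl_idx)→42530 …(+2); best=4530 via (D,merge)
  {BCDEF}: card=7500; try (E,hash)→14830, (C,hash)→16580, (E,nl_idx)→59350, (C,merge)→80530, (E,merge)→112130, (E,nl)→306850 …(+1); best=14830 via (E,hash)
  {ABDEF}: card=50000; try (A,hash)→14660, (B,hash)→38530, (A,merge)→79460, (A,nl_idx)→89180, (A,nl)→209180, (B,nl_idx)→279530 …(+2); best=14660 via (A,hash)
  {ABCDEF}: card=75000; try (A,hash)→22810, (C,hash)→67060, (A,merge)→120110, (A,nl_idx)→134830, (A,nl)→314830, (C,merge)→866010 …(+1); best=22810 via (A,hash)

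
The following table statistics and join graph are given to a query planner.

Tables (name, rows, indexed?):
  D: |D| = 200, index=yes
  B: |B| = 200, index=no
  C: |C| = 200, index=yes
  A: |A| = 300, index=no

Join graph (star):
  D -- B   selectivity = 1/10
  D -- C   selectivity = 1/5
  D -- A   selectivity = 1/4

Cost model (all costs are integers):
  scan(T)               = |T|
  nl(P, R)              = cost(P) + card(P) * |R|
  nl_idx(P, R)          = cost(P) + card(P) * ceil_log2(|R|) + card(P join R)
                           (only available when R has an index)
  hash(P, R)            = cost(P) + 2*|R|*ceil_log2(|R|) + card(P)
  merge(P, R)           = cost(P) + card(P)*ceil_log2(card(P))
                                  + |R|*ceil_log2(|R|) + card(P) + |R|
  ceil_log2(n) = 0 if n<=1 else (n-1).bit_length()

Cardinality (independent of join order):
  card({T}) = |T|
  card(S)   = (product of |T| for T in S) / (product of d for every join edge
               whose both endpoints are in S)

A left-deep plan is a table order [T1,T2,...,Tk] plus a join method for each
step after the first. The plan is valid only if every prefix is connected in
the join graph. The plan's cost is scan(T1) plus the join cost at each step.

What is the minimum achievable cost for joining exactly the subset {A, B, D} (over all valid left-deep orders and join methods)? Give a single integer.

Selinger DP over subsets of {A,B,D}:
  {D}: scan cost=200, card=200
  {B}: scan cost=200, card=200
  {A}: scan cost=300, card=300
  {BD}: card=4000; try (D,hash)→3600, (B,hash)→3600, (D,merge)→3800, (B,merge)→3800, (D,nl_idx)→5800, (D,nl)→40200 …(+1); best=3600 via (D,hash)
  {AD}: card=15000; try (D,hash)→3800, (A,merge)→5000, (D,merge)→5100, (A,hash)→5800, (D,nl_idx)→17700, (A,nl)→60200 …(+1); best=3800 via (D,hash)
  {ABD}: card=300000; try (A,hash)→13000, (B,hash)→22000, (A,merge)→58600, (B,merge)→230600, (A,nl)→1203600, (B,nl)→3003800; best=13000 via (A,hash)

13000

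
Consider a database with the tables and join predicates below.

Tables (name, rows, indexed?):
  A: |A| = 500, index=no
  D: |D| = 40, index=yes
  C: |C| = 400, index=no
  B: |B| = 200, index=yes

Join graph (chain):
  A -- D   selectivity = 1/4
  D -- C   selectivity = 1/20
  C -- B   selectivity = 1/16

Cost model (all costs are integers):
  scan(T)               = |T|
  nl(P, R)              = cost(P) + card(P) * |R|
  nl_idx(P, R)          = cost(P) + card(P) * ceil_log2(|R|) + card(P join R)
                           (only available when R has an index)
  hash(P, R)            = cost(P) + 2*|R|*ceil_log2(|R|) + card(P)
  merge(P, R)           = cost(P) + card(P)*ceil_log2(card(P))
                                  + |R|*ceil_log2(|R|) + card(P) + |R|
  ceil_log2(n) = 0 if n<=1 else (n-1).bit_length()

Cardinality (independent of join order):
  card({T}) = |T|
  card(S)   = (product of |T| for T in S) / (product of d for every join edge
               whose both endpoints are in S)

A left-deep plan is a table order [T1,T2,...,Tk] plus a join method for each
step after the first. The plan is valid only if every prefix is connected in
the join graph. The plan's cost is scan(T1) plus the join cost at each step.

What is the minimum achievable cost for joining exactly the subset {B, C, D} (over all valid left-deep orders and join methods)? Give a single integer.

Selinger DP over subsets of {B,C,D}:
  {D}: scan cost=40, card=40
  {C}: scan cost=400, card=400
  {B}: scan cost=200, card=200
  {CD}: card=800; try (D,hash)→1280, (D,nl_idx)→3600, (C,merge)→4320, (D,merge)→4680, (C,hash)→7280, (C,nl)→16040 …(+1); best=1280 via (D,hash)
  {BC}: card=5000; try (B,hash)→4000, (C,merge)→6000, (B,merge)→6200, (C,hash)→7600, (B,nl_idx)→8600, (C,nl)→80200 …(+1); best=4000 via (B,hash)
  {BCD}: card=10000; try (B,hash)→5280, (D,hash)→9480, (B,merge)→11880, (B,nl_idx)→17680, (D,nl_idx)→44000, (D,merge)→74280 …(+2); best=5280 via (B,hash)

5280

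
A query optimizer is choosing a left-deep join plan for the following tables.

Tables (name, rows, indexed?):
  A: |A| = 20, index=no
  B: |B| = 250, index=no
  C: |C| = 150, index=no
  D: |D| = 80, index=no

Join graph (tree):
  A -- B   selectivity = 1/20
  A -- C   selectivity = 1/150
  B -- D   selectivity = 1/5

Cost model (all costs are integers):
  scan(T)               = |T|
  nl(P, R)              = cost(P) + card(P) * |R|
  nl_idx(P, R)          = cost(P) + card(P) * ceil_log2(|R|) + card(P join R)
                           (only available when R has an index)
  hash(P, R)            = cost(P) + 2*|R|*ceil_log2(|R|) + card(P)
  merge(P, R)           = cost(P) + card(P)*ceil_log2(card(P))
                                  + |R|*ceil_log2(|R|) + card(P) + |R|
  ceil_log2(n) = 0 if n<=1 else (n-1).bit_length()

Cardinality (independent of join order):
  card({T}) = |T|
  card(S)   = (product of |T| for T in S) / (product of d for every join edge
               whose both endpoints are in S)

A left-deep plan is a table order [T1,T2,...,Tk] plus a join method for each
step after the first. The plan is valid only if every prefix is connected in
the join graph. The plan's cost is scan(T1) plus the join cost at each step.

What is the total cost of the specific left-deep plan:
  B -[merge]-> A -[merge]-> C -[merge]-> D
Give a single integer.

step 1: scan B: cost=250, card=250
step 2: join A via merge
    card(P join A) = 250*20/(20) = 250
    cost = 250 + 250*8 + 20*5 + 250 + 20 = 2620
step 3: join C via merge
    card(P join C) = 250*150/(150) = 250
    cost = 2620 + 250*8 + 150*8 + 250 + 150 = 6220
step 4: join D via merge
    card(P join D) = 250*80/(5) = 4000
    cost = 6220 + 250*8 + 80*7 + 250 + 80 = 9110

9110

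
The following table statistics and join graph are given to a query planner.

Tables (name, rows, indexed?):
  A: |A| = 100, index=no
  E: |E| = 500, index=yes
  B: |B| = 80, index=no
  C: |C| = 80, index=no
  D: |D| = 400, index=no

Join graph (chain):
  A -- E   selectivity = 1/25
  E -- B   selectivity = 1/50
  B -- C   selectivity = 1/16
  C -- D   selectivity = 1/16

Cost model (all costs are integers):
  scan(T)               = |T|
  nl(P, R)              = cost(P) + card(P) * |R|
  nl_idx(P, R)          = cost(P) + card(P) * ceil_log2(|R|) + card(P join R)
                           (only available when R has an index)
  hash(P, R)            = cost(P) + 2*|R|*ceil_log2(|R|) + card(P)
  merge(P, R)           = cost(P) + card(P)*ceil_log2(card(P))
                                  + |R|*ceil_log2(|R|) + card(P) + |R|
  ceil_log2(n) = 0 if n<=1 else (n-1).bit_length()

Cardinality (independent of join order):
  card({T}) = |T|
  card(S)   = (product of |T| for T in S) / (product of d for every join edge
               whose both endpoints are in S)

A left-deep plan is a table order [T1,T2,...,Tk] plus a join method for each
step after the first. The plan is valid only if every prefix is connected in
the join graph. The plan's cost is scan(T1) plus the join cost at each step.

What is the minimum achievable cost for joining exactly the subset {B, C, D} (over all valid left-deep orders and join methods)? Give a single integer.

5040

Selinger DP over subsets of {B,C,D}:
  {B}: scan cost=80, card=80
  {C}: scan cost=80, card=80
  {D}: scan cost=400, card=400
  {BC}: card=400; try (C,hash)→1280, (B,hash)→1280, (C,merge)→1360, (B,merge)→1360, (C,nl)→6480, (B,nl)→6480; best=1280 via (C,hash)
  {CD}: card=2000; try (C,hash)→1920, (D,merge)→4720, (C,merge)→5040, (D,hash)→7360, (D,nl)→32080, (C,nl)→32400; best=1920 via (C,hash)
  {BCD}: card=10000; try (B,hash)→5040, (D,hash)→8880, (D,merge)→9280, (B,merge)→26560, (D,nl)→161280, (B,nl)→161920; best=5040 via (B,hash)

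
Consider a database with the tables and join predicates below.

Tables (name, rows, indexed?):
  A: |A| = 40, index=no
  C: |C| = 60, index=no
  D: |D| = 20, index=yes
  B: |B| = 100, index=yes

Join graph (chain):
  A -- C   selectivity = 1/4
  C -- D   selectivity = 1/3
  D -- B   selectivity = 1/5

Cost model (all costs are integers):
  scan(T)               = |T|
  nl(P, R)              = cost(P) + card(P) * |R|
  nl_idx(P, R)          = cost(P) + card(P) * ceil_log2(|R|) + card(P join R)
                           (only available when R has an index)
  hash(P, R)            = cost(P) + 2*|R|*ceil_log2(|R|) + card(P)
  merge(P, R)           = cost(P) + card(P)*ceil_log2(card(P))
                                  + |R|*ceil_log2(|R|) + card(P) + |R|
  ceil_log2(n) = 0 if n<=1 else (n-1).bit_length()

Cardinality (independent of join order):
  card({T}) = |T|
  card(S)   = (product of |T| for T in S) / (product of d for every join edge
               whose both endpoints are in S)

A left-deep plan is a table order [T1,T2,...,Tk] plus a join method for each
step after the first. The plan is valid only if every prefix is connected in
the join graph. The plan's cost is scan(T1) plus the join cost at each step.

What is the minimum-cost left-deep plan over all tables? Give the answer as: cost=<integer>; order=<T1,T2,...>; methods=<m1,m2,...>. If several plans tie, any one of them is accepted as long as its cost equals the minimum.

Selinger DP (subsets sized 1..n):
  {A}: scan cost=40, card=40
  {C}: scan cost=60, card=60
  {D}: scan cost=20, card=20
  {B}: scan cost=100, card=100
  {AC}: card=600; try (A,hash)→600, (C,merge)→740, (A,merge)→760, (C,hash)→800, (C,nl)→2440, (A,nl)→2460; best=600 via (A,hash)
  {CD}: card=400; try (D,hash)→320, (C,merge)→560, (D,merge)→600, (D,nl_idx)→760, (C,hash)→760, (C,nl)→1220 …(+1); best=320 via (D,hash)
  {BD}: card=400; try (D,hash)→400, (B,nl_idx)→560, (B,merge)→940, (D,nl_idx)→1000, (D,merge)→1020, (B,hash)→1440 …(+2); best=400 via (D,hash)
  {ACD}: card=4000; try (A,hash)→1200, (D,hash)→1400, (A,merge)→4600, (D,merge)→7320, (D,nl_idx)→7600, (D,nl)→12600 …(+1); best=1200 via (A,hash)
  {BCD}: card=8000; try (C,hash)→1520, (B,hash)→2120, (C,merge)→4820, (B,merge)→5120, (B,nl_idx)→11120, (C,nl)→24400 …(+1); best=1520 via (C,hash)
  {ABCD}: card=80000; try (B,hash)→6600, (A,hash)→10000, (B,merge)→54000, (B,nl_idx)→109200, (A,merge)→113800, (A,nl)→321520 …(+1); best=6600 via (B,hash)

cost=6600; order=C,D,A,B; methods=hash,hash,hash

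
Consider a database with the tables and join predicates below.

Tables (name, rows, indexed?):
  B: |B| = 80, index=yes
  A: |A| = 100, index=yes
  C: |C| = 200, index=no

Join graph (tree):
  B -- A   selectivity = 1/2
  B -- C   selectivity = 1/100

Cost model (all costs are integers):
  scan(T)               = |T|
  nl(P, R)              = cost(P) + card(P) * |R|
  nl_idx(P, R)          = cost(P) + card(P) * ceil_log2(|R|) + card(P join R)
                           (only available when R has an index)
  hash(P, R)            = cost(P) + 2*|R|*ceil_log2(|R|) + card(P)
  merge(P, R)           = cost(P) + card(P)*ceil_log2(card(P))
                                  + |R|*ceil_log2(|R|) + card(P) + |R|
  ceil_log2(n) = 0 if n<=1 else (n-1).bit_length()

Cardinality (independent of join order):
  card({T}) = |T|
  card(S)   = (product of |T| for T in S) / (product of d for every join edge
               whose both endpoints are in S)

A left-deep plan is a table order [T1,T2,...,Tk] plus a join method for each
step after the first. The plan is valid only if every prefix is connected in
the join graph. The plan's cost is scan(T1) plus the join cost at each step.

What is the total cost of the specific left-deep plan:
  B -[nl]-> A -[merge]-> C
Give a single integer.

step 1: scan B: cost=80, card=80
step 2: join A via nl
    card(P join A) = 80*100/(2) = 4000
    cost = 80 + 80*100 = 8080
step 3: join C via merge
    card(P join C) = 4000*200/(100) = 8000
    cost = 8080 + 4000*12 + 200*8 + 4000 + 200 = 61880

61880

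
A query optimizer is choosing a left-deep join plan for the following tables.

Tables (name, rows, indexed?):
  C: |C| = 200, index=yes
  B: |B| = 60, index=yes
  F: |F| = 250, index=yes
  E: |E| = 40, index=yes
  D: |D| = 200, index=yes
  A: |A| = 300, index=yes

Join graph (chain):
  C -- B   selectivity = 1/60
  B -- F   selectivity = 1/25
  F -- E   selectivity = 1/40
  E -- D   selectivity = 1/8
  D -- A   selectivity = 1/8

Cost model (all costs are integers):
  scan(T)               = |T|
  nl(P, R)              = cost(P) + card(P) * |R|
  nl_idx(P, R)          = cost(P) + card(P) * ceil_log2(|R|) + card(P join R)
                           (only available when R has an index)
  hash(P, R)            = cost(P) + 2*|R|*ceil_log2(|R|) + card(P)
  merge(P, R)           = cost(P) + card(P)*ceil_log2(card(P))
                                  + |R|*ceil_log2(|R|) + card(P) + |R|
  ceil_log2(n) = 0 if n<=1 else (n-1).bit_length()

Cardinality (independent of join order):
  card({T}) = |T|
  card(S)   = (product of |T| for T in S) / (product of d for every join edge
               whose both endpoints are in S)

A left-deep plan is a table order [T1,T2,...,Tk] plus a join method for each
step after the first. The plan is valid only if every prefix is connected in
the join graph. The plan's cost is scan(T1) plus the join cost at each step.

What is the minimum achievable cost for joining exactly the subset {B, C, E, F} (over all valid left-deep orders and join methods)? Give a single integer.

Selinger DP over subsets of {B,C,E,F}:
  {C}: scan cost=200, card=200
  {B}: scan cost=60, card=60
  {F}: scan cost=250, card=250
  {E}: scan cost=40, card=40
  {BC}: card=200; try (C,nl_idx)→740, (B,hash)→1120, (B,nl_idx)→1600, (C,merge)→2280, (B,merge)→2420, (C,hash)→3320 …(+2); best=740 via (C,nl_idx)
  {BF}: card=600; try (F,nl_idx)→1140, (B,hash)→1220, (B,nl_idx)→2350, (F,merge)→2730, (B,merge)→2920, (F,hash)→4120 …(+2); best=1140 via (F,nl_idx)
  {EF}: card=250; try (F,nl_idx)→610, (E,hash)→980, (E,nl_idx)→2000, (F,merge)→2570, (E,merge)→2780, (F,hash)→4080 …(+2); best=610 via (F,nl_idx)
  {BCF}: card=2000; try (F,nl_idx)→4340, (F,merge)→4790, (F,hash)→4940, (C,hash)→4940, (C,nl_idx)→7940, (C,merge)→9540 …(+2); best=4340 via (F,nl_idx)
  {BEF}: card=600; try (B,hash)→1580, (E,hash)→2220, (B,nl_idx)→2710, (B,merge)→3280, (E,nl_idx)→5340, (E,merge)→8020 …(+2); best=1580 via (B,hash)
  {BCEF}: card=2000; try (C,hash)→5380, (E,hash)→6820, (C,nl_idx)→8380, (C,merge)→9980, (E,nl_idx)→18340, (E,merge)→28620 …(+2); best=5380 via (C,hash)

5380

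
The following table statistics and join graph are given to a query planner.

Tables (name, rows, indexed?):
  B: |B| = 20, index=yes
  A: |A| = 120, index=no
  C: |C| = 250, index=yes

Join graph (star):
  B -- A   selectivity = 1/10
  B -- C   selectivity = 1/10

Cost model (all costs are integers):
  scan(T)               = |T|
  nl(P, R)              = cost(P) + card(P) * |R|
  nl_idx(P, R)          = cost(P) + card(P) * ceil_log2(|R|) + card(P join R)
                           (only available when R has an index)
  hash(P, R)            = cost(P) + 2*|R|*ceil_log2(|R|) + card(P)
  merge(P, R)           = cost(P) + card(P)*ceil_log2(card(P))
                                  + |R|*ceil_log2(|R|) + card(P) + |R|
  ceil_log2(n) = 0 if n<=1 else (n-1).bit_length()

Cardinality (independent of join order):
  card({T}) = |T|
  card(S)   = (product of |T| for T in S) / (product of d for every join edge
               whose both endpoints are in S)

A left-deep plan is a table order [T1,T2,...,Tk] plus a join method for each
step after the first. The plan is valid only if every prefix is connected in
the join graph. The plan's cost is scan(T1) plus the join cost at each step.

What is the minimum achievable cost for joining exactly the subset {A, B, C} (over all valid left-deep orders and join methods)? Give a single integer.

Selinger DP over subsets of {A,B,C}:
  {B}: scan cost=20, card=20
  {A}: scan cost=120, card=120
  {C}: scan cost=250, card=250
  {AB}: card=240; try (B,hash)→440, (B,nl_idx)→960, (A,merge)→1100, (B,merge)→1200, (A,hash)→1720, (A,nl)→2420 …(+1); best=440 via (B,hash)
  {BC}: card=500; try (C,nl_idx)→680, (B,hash)→700, (B,nl_idx)→2000, (C,merge)→2390, (B,merge)→2620, (C,hash)→4040 …(+2); best=680 via (C,nl_idx)
  {ABC}: card=6000; try (A,hash)→2860, (C,hash)→4680, (C,merge)→4850, (A,merge)→6640, (C,nl_idx)→8360, (C,nl)→60440 …(+1); best=2860 via (A,hash)

2860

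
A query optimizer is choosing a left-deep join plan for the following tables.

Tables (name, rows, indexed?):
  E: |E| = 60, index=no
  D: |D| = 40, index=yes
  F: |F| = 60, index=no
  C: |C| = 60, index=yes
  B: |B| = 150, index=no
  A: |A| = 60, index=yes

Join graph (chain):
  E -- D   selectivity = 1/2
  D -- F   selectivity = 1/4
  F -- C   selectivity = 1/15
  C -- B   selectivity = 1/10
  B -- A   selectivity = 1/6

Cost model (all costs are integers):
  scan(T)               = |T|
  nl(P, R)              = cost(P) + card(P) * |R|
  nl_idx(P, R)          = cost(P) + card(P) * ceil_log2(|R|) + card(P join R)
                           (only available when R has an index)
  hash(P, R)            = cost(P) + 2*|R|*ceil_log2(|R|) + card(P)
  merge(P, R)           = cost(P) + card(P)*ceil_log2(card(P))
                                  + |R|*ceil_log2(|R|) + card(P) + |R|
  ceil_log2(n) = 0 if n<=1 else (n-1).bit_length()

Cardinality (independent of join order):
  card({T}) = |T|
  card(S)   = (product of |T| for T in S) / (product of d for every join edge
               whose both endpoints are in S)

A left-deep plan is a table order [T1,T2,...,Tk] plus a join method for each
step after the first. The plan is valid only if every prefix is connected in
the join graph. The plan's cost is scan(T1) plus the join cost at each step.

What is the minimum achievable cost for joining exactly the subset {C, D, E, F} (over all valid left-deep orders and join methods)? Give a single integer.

4500

Selinger DP over subsets of {C,D,E,F}:
  {E}: scan cost=60, card=60
  {D}: scan cost=40, card=40
  {F}: scan cost=60, card=60
  {C}: scan cost=60, card=60
  {DE}: card=1200; try (D,hash)→600, (E,merge)→740, (D,merge)→760, (E,hash)→800, (D,nl_idx)→1620, (E,nl)→2440 …(+1); best=600 via (D,hash)
  {DF}: card=600; try (D,hash)→600, (F,merge)→740, (D,merge)→760, (F,hash)→800, (D,nl_idx)→1020, (F,nl)→2440 …(+1); best=600 via (D,hash)
  {CF}: card=240; try (C,nl_idx)→660, (F,hash)→840, (C,hash)→840, (F,merge)→900, (C,merge)→900, (F,nl)→3660 …(+1); best=660 via (C,nl_idx)
  {DEF}: card=18000; try (E,hash)→1920, (F,hash)→2520, (E,merge)→7620, (F,merge)→15420, (E,nl)→36600, (F,nl)→72600; best=1920 via (E,hash)
  {CDF}: card=2400; try (D,hash)→1380, (C,hash)→1920, (D,merge)→3100, (D,nl_idx)→4500, (C,nl_idx)→6600, (C,merge)→7620 …(+2); best=1380 via (D,hash)
  {CDEF}: card=72000; try (E,hash)→4500, (C,hash)→20640, (E,merge)→33000, (E,nl)→145380, (C,nl_idx)→181920, (C,merge)→290340 …(+1); best=4500 via (E,hash)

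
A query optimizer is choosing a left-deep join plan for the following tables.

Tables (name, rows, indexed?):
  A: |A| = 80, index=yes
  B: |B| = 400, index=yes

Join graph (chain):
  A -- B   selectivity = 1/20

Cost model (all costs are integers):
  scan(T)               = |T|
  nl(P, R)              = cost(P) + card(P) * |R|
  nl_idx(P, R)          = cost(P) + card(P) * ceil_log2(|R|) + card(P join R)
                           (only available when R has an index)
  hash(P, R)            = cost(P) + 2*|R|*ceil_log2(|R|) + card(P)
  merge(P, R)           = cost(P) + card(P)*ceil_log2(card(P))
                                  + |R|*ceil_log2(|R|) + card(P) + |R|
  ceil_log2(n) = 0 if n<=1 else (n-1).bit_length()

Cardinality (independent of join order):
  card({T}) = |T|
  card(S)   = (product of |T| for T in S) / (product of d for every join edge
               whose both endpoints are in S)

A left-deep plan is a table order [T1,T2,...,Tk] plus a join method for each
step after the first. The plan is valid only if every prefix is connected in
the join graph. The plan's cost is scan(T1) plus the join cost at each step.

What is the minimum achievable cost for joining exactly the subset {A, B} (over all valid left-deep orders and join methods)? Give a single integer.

1920

Selinger DP over subsets of {A,B}:
  {A}: scan cost=80, card=80
  {B}: scan cost=400, card=400
  {AB}: card=1600; try (A,hash)→1920, (B,nl_idx)→2400, (B,merge)→4720, (A,nl_idx)→4800, (A,merge)→5040, (B,hash)→7360 …(+2); best=1920 via (A,hash)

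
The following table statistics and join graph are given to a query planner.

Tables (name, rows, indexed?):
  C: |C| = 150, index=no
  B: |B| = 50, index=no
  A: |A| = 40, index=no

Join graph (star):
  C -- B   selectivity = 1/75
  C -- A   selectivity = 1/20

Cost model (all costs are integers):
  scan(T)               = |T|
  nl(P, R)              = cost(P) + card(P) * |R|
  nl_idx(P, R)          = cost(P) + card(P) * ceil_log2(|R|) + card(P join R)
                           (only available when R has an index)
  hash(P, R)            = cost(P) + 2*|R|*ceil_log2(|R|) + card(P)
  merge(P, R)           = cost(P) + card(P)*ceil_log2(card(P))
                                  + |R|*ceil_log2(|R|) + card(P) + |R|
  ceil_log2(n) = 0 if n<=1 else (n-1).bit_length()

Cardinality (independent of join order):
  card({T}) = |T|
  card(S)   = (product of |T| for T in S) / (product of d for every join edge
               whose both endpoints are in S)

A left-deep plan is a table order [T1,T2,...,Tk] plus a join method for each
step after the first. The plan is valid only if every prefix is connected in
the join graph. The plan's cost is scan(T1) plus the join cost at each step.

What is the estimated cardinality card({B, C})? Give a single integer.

100

Tables in S: B(50), C(150)
Edges inside S: C-B(d=75)
numerator = 50 * 150 = 7500
denominator = 75 = 75
card(S) = 7500 / 75 = 100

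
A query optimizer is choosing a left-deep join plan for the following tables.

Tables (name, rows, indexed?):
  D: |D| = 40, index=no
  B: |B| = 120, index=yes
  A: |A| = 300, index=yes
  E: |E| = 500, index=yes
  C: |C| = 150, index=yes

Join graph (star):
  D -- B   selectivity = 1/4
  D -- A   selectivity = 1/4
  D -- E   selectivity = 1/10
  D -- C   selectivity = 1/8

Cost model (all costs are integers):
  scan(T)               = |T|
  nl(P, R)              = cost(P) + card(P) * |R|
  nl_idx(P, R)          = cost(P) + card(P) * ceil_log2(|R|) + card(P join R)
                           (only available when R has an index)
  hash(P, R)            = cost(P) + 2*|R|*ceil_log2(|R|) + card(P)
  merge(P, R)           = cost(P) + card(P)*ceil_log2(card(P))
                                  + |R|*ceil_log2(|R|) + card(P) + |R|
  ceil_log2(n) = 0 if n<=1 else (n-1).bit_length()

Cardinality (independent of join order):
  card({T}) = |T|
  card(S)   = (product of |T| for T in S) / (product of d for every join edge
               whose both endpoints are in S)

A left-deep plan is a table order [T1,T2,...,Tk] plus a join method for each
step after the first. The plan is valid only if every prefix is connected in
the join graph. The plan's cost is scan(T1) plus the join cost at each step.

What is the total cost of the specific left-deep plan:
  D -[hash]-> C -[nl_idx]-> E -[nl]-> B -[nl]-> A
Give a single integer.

step 1: scan D: cost=40, card=40
step 2: join C via hash
    card(P join C) = 40*150/(8) = 750
    cost = 40 + 2*150*8 + 40 = 2480
step 3: join E via nl_idx
    card(P join E) = 750*500/(10) = 37500
    cost = 2480 + 750*9 + 37500 = 46730
step 4: join B via nl
    card(P join B) = 37500*120/(4) = 1125000
    cost = 46730 + 37500*120 = 4546730
step 5: join A via nl
    card(P join A) = 1125000*300/(4) = 84375000
    cost = 4546730 + 1125000*300 = 342046730

342046730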